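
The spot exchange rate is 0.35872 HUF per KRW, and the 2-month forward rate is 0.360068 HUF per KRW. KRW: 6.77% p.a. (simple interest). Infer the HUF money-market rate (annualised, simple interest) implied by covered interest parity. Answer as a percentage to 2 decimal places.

T = 2/12 years.
By CIP, F/S equals the HUF-to-KRW growth ratio: 0.360068/0.35872 = 1.0037578.
The KRW side grows by 1 + 0.0677×2/12 = 1.0112833.
Hence g_HUF = 1.0150835.
r = (1.0150835 − 1)/(2/12) = 0.090501 → 9.05%.

9.05%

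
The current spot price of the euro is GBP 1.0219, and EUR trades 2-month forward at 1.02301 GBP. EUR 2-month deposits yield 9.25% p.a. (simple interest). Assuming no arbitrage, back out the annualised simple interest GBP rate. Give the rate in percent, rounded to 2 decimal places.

9.91%

T = 2/12 years.
By CIP, F/S equals the GBP-to-EUR growth ratio: 1.02301/1.0219 = 1.0010862.
The EUR side grows by 1 + 0.0925×2/12 = 1.0154167.
Hence g_GBP = 1.0165196.
(1.0165196 − 1)/T = 0.099118, i.e. 9.91%.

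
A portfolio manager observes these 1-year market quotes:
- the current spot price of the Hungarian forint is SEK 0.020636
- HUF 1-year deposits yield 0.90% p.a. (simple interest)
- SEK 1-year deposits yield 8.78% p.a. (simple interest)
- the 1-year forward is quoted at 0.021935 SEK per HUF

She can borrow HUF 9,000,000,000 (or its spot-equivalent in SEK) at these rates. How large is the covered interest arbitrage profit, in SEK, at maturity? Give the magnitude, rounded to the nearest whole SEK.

SEK 2,838,832

T = 1 year.
Route A — deposit HUF, sell forward: 9,000,000,000 × 1.009000 × 0.021935 = SEK 199,191,735.00.
Route B — convert at spot, deposit SEK: 9,000,000,000 × 0.020636 × 1.087800 = SEK 202,030,567.20.
The quoted forward undervalues HUF, so borrow HUF, convert to SEK at spot, deposit the SEK at 8.78%, and buy HUF forward at 0.021935 to cover the loan.
The gap between the two covered legs is SEK 2,838,832.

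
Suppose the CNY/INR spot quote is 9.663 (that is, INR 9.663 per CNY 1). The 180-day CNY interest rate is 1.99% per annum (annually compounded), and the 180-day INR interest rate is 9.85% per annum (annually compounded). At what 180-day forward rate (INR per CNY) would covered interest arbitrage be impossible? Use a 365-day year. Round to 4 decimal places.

10.0233

T = 180/365 years.
INR growth factor: (1 + 0.0985)^(180/365) = 1.04741931.
CNY growth factor: (1 + 0.0199)^(180/365) = 1.0097647.
So F = 9.663 × 1.04741931 / 1.0097647 = 10.023338 (INR/CNY).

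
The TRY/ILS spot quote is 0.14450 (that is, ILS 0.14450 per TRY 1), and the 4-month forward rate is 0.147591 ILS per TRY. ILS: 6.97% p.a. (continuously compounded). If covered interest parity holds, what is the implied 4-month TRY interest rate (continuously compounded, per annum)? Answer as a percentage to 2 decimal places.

T = 4/12 years.
CIP gives F = S · g_ILS/g_TRY, so g_ILS/g_TRY = 0.147591/0.1445 = 1.0213910.
The ILS side grows by e^(0.0697×4/12) = 1.0235053.
That pins the TRY growth at 1.002070.
r = ln(1.002070)/(4/12) = 0.006204 → 0.62%.

0.62%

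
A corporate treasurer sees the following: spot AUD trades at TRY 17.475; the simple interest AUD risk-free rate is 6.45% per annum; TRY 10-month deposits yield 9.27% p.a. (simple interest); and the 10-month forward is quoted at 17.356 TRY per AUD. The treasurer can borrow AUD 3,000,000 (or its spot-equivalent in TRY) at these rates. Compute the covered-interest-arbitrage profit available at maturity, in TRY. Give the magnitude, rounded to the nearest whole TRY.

TRY 1,608,176

T = 10/12 years.
Invest the AUD and cover forward: 3,000,000 × 1.053750 × 17.356 = TRY 54,866,655.00.
Convert at spot and invest in TRY: 3,000,000 × 17.475 × 1.077250 = TRY 56,474,831.25.
The quoted forward undervalues AUD, so borrow AUD, convert to TRY at spot, deposit the TRY at 9.27%, and buy AUD forward at 17.356 to cover the loan.
Arbitrage profit = |54,866,655.00 − 56,474,831.25| = TRY 1,608,176.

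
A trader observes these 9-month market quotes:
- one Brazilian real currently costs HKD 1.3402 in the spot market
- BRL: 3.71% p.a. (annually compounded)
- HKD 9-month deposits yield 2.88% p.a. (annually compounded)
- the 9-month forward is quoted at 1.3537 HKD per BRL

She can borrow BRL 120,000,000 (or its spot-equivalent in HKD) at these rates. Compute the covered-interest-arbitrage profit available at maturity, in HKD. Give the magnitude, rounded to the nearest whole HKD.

T = 9/12 years.
Invest the BRL and cover forward: 120,000,000 × 1.02769791563 × 1.3537 = HKD 166,943,360.21.
Convert at spot and invest in HKD: 120,000,000 × 1.3402 × 1.02152315828 = HKD 164,285,440.41.
The quoted forward overvalues BRL, so borrow HKD, buy BRL at spot, deposit the BRL at 3.71%, and sell the proceeds forward at 1.3537.
Profit = 166,943,360.21 − 164,285,440.41 = HKD 2,657,920.

HKD 2,657,920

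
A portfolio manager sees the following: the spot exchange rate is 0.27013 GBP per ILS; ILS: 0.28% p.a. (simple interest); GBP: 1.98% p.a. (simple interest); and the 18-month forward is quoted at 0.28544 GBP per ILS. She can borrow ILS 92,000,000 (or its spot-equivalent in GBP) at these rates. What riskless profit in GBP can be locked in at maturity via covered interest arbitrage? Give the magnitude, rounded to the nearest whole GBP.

T = 18/12 years.
Invest the ILS and cover forward: 92,000,000 × 1.004200 × 0.28544 = GBP 26,370,774.02.
Convert at spot and invest in GBP: 92,000,000 × 0.27013 × 1.029700 = GBP 25,590,063.21.
The quoted forward overvalues ILS, so borrow GBP, buy ILS at spot, deposit the ILS at 0.28%, and sell the proceeds forward at 0.28544.
The gap between the two covered legs is GBP 780,711.

GBP 780,711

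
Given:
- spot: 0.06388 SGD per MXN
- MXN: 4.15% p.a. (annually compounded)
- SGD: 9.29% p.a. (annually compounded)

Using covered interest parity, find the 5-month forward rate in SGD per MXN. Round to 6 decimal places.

0.065175

T = 5/12 years.
SGD accumulates by (1 + 0.0929)^(5/12) = 1.037708.
MXN growth factor: (1 + 0.0415)^(5/12) = 1.0170868.
CIP: F = S · (grow SGD)/(grow MXN) = 0.06388 × 1.037708/1.0170868 = 0.06517515 SGD per MXN.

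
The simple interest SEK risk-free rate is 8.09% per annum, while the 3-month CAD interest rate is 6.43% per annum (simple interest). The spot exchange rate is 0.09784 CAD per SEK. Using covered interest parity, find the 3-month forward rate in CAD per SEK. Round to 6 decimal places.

T = 3/12 years.
CAD growth factor: 1 + 0.0643×3/12 = 1.016075.
SEK accumulates by 1 + 0.0809×3/12 = 1.020225.
So F = 0.09784 × 1.016075 / 1.020225 = 0.09744201 (CAD/SEK).

0.097442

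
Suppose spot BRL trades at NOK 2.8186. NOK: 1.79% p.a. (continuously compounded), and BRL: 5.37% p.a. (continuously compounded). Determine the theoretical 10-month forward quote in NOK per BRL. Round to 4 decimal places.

2.7358

T = 10/12 years.
Growth of 1 NOK over T: e^(0.0179×10/12) = 1.0150285.
BRL growth factor: e^(0.0537×10/12) = 1.0457664.
Forward (NOK per BRL) = 2.8186 × 1.0150285 / 1.0457664 = 2.735754.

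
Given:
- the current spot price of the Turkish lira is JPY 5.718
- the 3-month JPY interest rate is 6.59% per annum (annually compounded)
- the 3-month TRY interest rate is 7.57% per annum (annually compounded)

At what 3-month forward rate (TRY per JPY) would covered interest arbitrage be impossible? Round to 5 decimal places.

0.17529

T = 3/12 years.
JPY accumulates by (1 + 0.0659)^(3/12) = 1.0160828.
TRY accumulates by (1 + 0.0757)^(3/12) = 1.0184103.
So F = 5.718 × 1.0160828 / 1.0184103 = 5.704932 (JPY/TRY).
Invert for TRY per JPY: 1 / 5.704932 = 0.17529.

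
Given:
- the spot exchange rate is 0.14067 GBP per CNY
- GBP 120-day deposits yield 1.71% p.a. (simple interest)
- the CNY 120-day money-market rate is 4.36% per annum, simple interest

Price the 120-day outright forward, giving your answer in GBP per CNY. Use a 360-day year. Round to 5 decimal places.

0.13945

T = 120/360 years.
GBP growth factor: 1 + 0.0171×120/360 = 1.005700.
CNY growth factor: 1 + 0.0436×120/360 = 1.0145333.
CIP: F = S · (grow GBP)/(grow CNY) = 0.14067 × 1.005700/1.0145333 = 0.1394452 GBP per CNY.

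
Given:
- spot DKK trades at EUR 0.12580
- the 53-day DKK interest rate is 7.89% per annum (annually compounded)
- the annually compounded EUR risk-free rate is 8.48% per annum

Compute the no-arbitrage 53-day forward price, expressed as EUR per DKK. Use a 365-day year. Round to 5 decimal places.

T = 53/365 years.
EUR growth factor: (1 + 0.0848)^(53/365) = 1.0118892.
Growth of 1 DKK over T: (1 + 0.0789)^(53/365) = 1.0110882.
Forward (EUR per DKK) = 0.1258 × 1.0118892 / 1.0110882 = 0.1258997.

0.12590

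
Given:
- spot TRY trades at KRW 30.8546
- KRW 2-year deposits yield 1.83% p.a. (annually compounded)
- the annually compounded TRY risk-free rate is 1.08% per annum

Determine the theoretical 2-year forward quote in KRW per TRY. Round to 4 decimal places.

31.3142

T = 2 years.
KRW growth factor: (1 + 0.0183)^2 = 1.03693489.
TRY growth factor: (1 + 0.0108)^2 = 1.02171664.
Forward (KRW per TRY) = 30.8546 × 1.03693489 / 1.02171664 = 31.314173.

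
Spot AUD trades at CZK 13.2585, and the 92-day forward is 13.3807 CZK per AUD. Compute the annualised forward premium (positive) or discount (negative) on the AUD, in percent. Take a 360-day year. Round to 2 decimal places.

+3.61%

T = 92/360 years.
AUD trades forward at +0.92167% vs spot over the period.
Annualise by dividing by T: 0.0092167 / (92/360) = 0.036065 → 3.61%.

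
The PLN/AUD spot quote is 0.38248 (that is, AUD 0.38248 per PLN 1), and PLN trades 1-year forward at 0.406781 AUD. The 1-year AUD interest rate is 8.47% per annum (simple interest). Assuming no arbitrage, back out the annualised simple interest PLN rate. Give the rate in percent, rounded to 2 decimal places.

1.99%

T = 1 year.
CIP gives F = S · g_AUD/g_PLN, so g_AUD/g_PLN = 0.406781/0.38248 = 1.0635353.
AUD growth factor: 1 + 0.0847×1 = 1.084700.
Hence g_PLN = 1.0199003.
(1.0199003 − 1)/T = 0.019900, i.e. 1.99%.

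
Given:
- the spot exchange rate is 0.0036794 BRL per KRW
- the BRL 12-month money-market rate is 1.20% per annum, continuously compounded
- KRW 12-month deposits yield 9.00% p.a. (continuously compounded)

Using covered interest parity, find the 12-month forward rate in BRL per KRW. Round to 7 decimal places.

0.0034033

T = 1 year.
BRL growth factor: e^(0.0120×1) = 1.0120723.
Growth of 1 KRW over T: e^(0.0900×1) = 1.0941743.
Forward (BRL per KRW) = 0.0036794 × 1.0120723 / 1.0941743 = 0.003403314.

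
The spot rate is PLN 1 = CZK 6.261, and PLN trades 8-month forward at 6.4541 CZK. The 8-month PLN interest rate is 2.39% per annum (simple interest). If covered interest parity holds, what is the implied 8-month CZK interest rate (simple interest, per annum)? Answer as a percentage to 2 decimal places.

7.09%

T = 8/12 years.
F/S = 6.4541/6.261 = 1.0308417 = (growth of CZK) / (growth of PLN).
PLN growth factor: 1 + 0.0239×8/12 = 1.0159333.
So the CZK growth factor = 1.0472664.
(1.0472664 − 1)/T = 0.070900, i.e. 7.09%.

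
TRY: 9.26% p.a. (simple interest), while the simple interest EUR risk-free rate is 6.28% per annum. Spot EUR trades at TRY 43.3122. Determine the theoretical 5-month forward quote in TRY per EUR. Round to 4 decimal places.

T = 5/12 years.
Growth of 1 TRY over T: 1 + 0.0926×5/12 = 1.03858333.
EUR accumulates by 1 + 0.0628×5/12 = 1.02616667.
So F = 43.3122 × 1.03858333 / 1.02616667 = 43.836279 (TRY/EUR).

43.8363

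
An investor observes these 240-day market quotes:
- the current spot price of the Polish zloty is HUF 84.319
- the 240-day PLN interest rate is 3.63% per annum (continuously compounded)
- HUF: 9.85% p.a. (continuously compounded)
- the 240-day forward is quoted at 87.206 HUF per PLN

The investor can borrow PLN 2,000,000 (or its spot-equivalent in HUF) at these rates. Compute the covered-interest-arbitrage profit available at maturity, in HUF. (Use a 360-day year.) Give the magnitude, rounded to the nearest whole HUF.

HUF 1,399,323

T = 240/360 years.
Invest the PLN and cover forward: 2,000,000 × 1.02449519644 × 87.206 = HUF 178,684,256.20.
Convert at spot and invest in HUF: 2,000,000 × 84.319 × 1.06787070093 = HUF 180,083,579.26.
The quoted forward undervalues PLN, so borrow PLN, convert to HUF at spot, deposit the HUF at 9.85%, and buy PLN forward at 87.206 to cover the loan.
The gap between the two covered legs is HUF 1,399,323.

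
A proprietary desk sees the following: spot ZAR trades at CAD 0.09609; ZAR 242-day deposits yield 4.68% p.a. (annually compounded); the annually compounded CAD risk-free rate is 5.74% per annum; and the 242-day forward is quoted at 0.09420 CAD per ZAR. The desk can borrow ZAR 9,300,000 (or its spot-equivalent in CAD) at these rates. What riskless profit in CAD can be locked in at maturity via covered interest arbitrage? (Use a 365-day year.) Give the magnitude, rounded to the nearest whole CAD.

CAD 24,292

T = 242/365 years.
Invest the ZAR and cover forward: 9,300,000 × 1.03078933 × 0.09420 = CAD 903,033.30.
Convert at spot and invest in CAD: 9,300,000 × 0.09609 × 1.03769803 = CAD 927,325.35.
The quoted forward undervalues ZAR, so borrow ZAR, convert to CAD at spot, deposit the CAD at 5.74%, and buy ZAR forward at 0.09420 to cover the loan.
Arbitrage profit = |903,033.30 − 927,325.35| = CAD 24,292.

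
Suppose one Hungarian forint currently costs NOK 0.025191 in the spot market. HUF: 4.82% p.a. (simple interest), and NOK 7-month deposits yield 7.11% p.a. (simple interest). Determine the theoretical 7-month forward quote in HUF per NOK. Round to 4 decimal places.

T = 7/12 years.
Growth of 1 NOK over T: 1 + 0.0711×7/12 = 1.041475.
HUF accumulates by 1 + 0.0482×7/12 = 1.02811667.
CIP: F = S · (grow NOK)/(grow HUF) = 0.025191 × 1.041475/1.02811667 = 0.025518307 NOK per HUF.
Invert for HUF per NOK: 1 / 0.025518307 = 39.1876.

39.1876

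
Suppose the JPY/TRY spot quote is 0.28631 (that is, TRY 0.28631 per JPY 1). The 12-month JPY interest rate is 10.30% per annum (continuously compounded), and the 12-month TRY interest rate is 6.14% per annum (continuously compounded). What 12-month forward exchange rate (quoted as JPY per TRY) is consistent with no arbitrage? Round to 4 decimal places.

3.6411

T = 1 year.
Growth of 1 TRY over T: e^(0.0614×1) = 1.0633242.
JPY accumulates by e^(0.1030×1) = 1.1084914.
So F = 0.28631 × 1.0633242 / 1.1084914 = 0.2746439 (TRY/JPY).
Invert for JPY per TRY: 1 / 0.2746439 = 3.6411.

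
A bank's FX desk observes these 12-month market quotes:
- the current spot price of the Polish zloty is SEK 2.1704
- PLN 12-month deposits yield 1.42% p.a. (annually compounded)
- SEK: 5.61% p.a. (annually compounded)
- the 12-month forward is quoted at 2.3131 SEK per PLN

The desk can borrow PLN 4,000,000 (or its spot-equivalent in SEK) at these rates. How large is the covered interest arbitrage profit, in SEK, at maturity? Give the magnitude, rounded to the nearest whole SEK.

SEK 215,146

T = 1 year.
Route A — deposit PLN, sell forward: 4,000,000 × 1.014200 × 2.3131 = SEK 9,383,784.08.
Route B — convert at spot, deposit SEK: 4,000,000 × 2.1704 × 1.056100 = SEK 9,168,637.76.
The quoted forward overvalues PLN, so borrow SEK, buy PLN at spot, deposit the PLN at 1.42%, and sell the proceeds forward at 2.3131.
Arbitrage profit = |9,383,784.08 − 9,168,637.76| = SEK 215,146.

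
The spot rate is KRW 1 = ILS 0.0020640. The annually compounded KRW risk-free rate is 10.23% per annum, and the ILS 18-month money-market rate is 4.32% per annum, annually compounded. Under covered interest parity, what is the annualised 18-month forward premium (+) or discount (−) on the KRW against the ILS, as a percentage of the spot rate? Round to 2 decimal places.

-5.29%

T = 18/12 years.
CIP forward (ILS per KRW) = 0.002064 × 1.0654949/1.157310 = 0.0019002527.
(F − S)/S ÷ T = (0.0019002527 − 0.002064)/0.002064/(18/12) = -0.052890 → -5.29%.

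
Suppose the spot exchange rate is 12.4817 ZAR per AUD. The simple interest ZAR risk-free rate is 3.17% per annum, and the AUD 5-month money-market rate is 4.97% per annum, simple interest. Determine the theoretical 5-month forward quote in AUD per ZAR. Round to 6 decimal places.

T = 5/12 years.
Growth of 1 ZAR over T: 1 + 0.0317×5/12 = 1.0132083.
AUD growth factor: 1 + 0.0497×5/12 = 1.0207083.
CIP: F = S · (grow ZAR)/(grow AUD) = 12.4817 × 1.0132083/1.0207083 = 12.38999 ZAR per AUD.
Invert for AUD per ZAR: 1 / 12.38999 = 0.080710.

0.080710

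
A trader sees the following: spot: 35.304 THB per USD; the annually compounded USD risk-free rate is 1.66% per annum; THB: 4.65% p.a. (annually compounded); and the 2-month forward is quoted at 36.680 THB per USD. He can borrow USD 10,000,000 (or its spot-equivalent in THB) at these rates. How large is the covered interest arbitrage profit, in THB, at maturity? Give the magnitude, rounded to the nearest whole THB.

T = 2/12 years.
Route A — deposit USD, sell forward: 10,000,000 × 1.00274772243 × 36.680 = THB 367,807,864.59.
Route B — convert at spot, deposit THB: 10,000,000 × 35.304 × 1.00760397498 = THB 355,724,507.33.
The quoted forward overvalues USD, so borrow THB, buy USD at spot, deposit the USD at 1.66%, and sell the proceeds forward at 36.680.
The gap between the two covered legs is THB 12,083,357.

THB 12,083,357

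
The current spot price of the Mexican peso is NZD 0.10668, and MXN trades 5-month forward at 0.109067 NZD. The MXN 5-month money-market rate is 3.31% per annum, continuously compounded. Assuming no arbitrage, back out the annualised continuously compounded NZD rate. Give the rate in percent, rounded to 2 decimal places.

T = 5/12 years.
CIP gives F = S · g_NZD/g_MXN, so g_NZD/g_MXN = 0.109067/0.10668 = 1.0223753.
MXN growth factor: e^(0.0331×5/12) = 1.0138872.
Hence g_NZD = 1.0365732.
Take logs: ln 1.0365732 / (5/12) = 0.086209, so 8.62%.

8.62%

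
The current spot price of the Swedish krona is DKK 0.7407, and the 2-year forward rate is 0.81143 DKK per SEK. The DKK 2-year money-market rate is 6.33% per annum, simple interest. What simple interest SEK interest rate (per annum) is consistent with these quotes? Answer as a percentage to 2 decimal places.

T = 2 years.
By CIP, F/S equals the DKK-to-SEK growth ratio: 0.81143/0.7407 = 1.0954908.
The DKK side grows by 1 + 0.0633×2 = 1.126600.
That pins the SEK growth at 1.0283975.
r = (1.0283975 − 1)/2 = 0.014199 → 1.42%.

1.42%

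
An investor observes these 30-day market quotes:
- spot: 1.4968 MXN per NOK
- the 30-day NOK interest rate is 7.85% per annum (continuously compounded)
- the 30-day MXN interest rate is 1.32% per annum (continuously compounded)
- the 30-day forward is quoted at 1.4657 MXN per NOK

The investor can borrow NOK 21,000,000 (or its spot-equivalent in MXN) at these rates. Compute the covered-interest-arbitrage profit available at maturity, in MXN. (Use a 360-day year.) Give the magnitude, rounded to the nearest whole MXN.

MXN 485,685

T = 30/360 years.
Route A — deposit NOK, sell forward: 21,000,000 × 1.0065631101 × 1.4657 = MXN 30,981,710.56.
Route B — convert at spot, deposit MXN: 21,000,000 × 1.4968 × 1.0011006052 = MXN 31,467,395.10.
The quoted forward undervalues NOK, so borrow NOK, convert to MXN at spot, deposit the MXN at 1.32%, and buy NOK forward at 1.4657 to cover the loan.
Profit = 31,467,395.10 − 30,981,710.56 = MXN 485,685.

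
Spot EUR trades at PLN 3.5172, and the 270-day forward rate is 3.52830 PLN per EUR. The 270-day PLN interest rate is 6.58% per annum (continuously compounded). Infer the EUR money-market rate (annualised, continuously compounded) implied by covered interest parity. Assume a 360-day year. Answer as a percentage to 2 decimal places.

T = 270/360 years.
By CIP, F/S equals the PLN-to-EUR growth ratio: 3.5283/3.5172 = 1.0031559.
PLN growth factor: e^(0.0658×270/360) = 1.050588.
That pins the EUR growth at 1.0472829.
r = ln(1.0472829)/(270/360) = 0.061599 → 6.16%.

6.16%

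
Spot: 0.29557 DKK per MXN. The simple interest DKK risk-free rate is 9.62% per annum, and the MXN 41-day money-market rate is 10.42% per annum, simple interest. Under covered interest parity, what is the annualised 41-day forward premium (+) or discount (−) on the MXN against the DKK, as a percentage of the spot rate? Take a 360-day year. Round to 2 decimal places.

-0.79%

T = 41/360 years.
No-arbitrage forward: 0.29557 × 1.0109561 / 1.0118672 = 0.29530386 DKK/MXN.
Annualised premium = (F − S)/S × (1/T) = (0.29530386 − 0.29557)/0.29557 ÷ (41/360) = -0.79%.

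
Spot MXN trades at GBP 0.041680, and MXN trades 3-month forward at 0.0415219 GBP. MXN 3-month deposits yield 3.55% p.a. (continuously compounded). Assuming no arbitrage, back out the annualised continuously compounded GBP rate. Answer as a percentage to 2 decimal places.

2.03%

T = 3/12 years.
By CIP, F/S equals the GBP-to-MXN growth ratio: 0.0415219/0.04168 = 0.9962068.
The MXN side grows by e^(0.0355×3/12) = 1.0089145.
Hence g_GBP = 1.0050875.
Take logs: ln 1.0050875 / (3/12) = 0.020298, so 2.03%.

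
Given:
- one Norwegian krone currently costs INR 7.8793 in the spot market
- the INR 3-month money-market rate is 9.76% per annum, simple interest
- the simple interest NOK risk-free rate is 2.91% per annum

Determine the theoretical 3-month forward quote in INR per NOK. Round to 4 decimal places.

8.0133

T = 3/12 years.
INR growth factor: 1 + 0.0976×3/12 = 1.024400.
NOK accumulates by 1 + 0.0291×3/12 = 1.007275.
Forward (INR per NOK) = 7.8793 × 1.024400 / 1.007275 = 8.013258.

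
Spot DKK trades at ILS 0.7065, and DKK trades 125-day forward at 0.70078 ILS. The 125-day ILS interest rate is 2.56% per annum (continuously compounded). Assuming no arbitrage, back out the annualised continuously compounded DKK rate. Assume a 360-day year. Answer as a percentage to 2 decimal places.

T = 125/360 years.
F/S = 0.70078/0.7065 = 0.9919038 = (growth of ILS) / (growth of DKK).
The ILS side grows by e^(0.0256×125/360) = 1.0089285.
Hence g_DKK = 1.0171637.
Take logs: ln 1.0171637 / (125/360) = 0.049012, so 4.90%.

4.90%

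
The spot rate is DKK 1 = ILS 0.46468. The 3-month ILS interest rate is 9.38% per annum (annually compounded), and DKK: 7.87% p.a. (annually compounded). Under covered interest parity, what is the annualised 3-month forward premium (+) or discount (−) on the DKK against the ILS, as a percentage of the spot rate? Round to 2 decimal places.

T = 3/12 years.
No-arbitrage forward: 0.46468 × 1.0226676 / 1.0191196 = 0.46629775 ILS/DKK.
(F − S)/S ÷ T = (0.46629775 − 0.46468)/0.46468/(3/12) = 0.013926 → 1.39%.

+1.39%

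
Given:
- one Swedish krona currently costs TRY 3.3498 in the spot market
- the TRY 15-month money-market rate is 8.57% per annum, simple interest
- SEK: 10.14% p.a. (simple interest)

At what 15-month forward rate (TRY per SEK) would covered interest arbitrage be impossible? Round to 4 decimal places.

T = 15/12 years.
TRY accumulates by 1 + 0.0857×15/12 = 1.107125.
SEK accumulates by 1 + 0.1014×15/12 = 1.126750.
CIP: F = S · (grow TRY)/(grow SEK) = 3.3498 × 1.107125/1.126750 = 3.291455 TRY per SEK.

3.2915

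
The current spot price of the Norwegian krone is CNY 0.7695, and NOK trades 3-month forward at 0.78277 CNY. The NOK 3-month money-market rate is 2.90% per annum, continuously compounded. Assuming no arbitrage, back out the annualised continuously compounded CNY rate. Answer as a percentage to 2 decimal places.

T = 3/12 years.
F/S = 0.78277/0.7695 = 1.0172450 = (growth of CNY) / (growth of NOK).
The NOK side grows by e^(0.0290×3/12) = 1.0072763.
That pins the CNY growth at 1.0246468.
Take logs: ln 1.0246468 / (3/12) = 0.097392, so 9.74%.

9.74%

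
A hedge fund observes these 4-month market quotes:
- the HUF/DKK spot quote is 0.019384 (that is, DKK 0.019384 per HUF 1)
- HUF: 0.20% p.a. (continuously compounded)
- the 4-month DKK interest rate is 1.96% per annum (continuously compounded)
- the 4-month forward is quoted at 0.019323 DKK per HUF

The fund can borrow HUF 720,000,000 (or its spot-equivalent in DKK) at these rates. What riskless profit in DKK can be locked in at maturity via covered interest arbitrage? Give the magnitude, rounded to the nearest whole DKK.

T = 4/12 years.
Route A — deposit HUF, sell forward: 720,000,000 × 1.0006668889 × 0.019323 = DKK 13,921,838.13.
Route B — convert at spot, deposit DKK: 720,000,000 × 0.019384 × 1.0065547221 = DKK 14,047,960.85.
The quoted forward undervalues HUF, so borrow HUF, convert to DKK at spot, deposit the DKK at 1.96%, and buy HUF forward at 0.019323 to cover the loan.
Arbitrage profit = |13,921,838.13 − 14,047,960.85| = DKK 126,123.

DKK 126,123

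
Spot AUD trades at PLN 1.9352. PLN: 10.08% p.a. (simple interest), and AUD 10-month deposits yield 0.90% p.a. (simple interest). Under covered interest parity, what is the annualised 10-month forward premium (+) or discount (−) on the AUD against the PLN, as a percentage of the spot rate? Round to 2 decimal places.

T = 10/12 years.
No-arbitrage forward: 1.9352 × 1.084000 / 1.007500 = 2.0821407 PLN/AUD.
Annualised premium = (F − S)/S × (1/T) = (2.0821407 − 1.9352)/1.9352 ÷ (10/12) = 9.11%.

+9.11%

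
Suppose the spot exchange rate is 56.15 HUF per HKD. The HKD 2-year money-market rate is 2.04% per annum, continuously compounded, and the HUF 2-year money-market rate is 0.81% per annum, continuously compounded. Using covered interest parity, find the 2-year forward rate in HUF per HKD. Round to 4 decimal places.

T = 2 years.
HUF accumulates by e^(0.0081×2) = 1.01633193.
Growth of 1 HKD over T: e^(0.0204×2) = 1.04164376.
So F = 56.15 × 1.01633193 / 1.04164376 = 54.785561 (HUF/HKD).

54.7856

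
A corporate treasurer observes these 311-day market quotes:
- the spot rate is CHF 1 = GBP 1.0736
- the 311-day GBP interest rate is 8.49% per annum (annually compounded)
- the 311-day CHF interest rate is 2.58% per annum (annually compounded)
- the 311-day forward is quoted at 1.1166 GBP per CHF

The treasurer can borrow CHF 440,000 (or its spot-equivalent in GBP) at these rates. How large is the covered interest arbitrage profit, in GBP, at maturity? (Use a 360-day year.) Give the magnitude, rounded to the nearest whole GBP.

GBP 4,601

T = 311/360 years.
Keep in CHF, deliver into the forward: 440,000·1.02224958·1.1166 = GBP 502,235.31.
Swap to GBP now, deposit: 440,000·1.0736·1.07293343 = GBP 506,836.59.
The quoted forward undervalues CHF, so borrow CHF, convert to GBP at spot, deposit the GBP at 8.49%, and buy CHF forward at 1.1166 to cover the loan.
Profit = 506,836.59 − 502,235.31 = GBP 4,601.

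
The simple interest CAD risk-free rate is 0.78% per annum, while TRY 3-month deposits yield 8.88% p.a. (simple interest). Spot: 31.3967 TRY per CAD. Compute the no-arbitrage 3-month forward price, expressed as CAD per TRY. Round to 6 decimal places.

T = 3/12 years.
Growth of 1 TRY over T: 1 + 0.0888×3/12 = 1.022200.
CAD accumulates by 1 + 0.0078×3/12 = 1.001950.
So F = 31.3967 × 1.022200 / 1.001950 = 32.03125 (TRY/CAD).
Quoted the other way: 1/32.03125 = 0.031220 CAD per TRY.

0.031220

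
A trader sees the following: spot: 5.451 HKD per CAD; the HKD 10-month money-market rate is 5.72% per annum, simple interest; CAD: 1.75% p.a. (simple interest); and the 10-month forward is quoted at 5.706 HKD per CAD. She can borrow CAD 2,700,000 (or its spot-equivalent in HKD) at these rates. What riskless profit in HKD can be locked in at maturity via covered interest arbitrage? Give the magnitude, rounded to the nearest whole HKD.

HKD 211,630

T = 10/12 years.
Invest the CAD and cover forward: 2,700,000 × 1.0145833333 × 5.706 = HKD 15,630,873.75.
Convert at spot and invest in HKD: 2,700,000 × 5.451 × 1.0476666667 = HKD 15,419,243.70.
The quoted forward overvalues CAD, so borrow HKD, buy CAD at spot, deposit the CAD at 1.75%, and sell the proceeds forward at 5.706.
The gap between the two covered legs is HKD 211,630.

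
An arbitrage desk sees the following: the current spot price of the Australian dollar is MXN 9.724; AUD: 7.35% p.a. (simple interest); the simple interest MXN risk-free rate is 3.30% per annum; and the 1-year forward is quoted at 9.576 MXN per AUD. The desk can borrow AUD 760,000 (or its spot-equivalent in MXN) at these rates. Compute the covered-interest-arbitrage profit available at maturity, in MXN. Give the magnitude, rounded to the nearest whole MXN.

T = 1 year.
Invest the AUD and cover forward: 760,000 × 1.073500 × 9.576 = MXN 7,812,675.36.
Convert at spot and invest in MXN: 760,000 × 9.724 × 1.033000 = MXN 7,634,117.92.
The quoted forward overvalues AUD, so borrow MXN, buy AUD at spot, deposit the AUD at 7.35%, and sell the proceeds forward at 9.576.
Profit = 7,812,675.36 − 7,634,117.92 = MXN 178,557.

MXN 178,557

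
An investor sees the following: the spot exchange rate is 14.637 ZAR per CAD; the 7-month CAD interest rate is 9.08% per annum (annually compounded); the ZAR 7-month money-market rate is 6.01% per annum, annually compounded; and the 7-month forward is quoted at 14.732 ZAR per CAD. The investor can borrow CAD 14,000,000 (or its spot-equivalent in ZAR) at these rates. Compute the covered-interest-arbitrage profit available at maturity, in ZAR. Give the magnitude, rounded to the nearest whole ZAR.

T = 7/12 years.
Keep in CAD, deliver into the forward: 14,000,000·1.0520054557·14.732 = ZAR 216,974,021.23.
Swap to ZAR now, deposit: 14,000,000·14.637·1.03463139714 = ZAR 212,014,596.64.
The quoted forward overvalues CAD, so borrow ZAR, buy CAD at spot, deposit the CAD at 9.08%, and sell the proceeds forward at 14.732.
Profit = 216,974,021.23 − 212,014,596.64 = ZAR 4,959,425.

ZAR 4,959,425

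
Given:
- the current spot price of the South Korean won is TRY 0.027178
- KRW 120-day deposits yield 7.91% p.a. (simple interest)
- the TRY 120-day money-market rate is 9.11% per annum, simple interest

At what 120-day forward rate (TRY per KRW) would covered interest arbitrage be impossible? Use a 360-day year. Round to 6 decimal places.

T = 120/360 years.
Growth of 1 TRY over T: 1 + 0.0911×120/360 = 1.0303667.
KRW growth factor: 1 + 0.0791×120/360 = 1.0263667.
Forward (TRY per KRW) = 0.027178 × 1.0303667 / 1.0263667 = 0.02728392.

0.027284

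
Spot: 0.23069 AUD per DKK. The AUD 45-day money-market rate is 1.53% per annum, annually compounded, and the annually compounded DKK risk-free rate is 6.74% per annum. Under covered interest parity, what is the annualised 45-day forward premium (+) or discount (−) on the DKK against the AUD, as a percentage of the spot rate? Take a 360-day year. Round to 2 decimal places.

-4.99%

T = 45/360 years.
CIP forward (AUD per DKK) = 0.23069 × 1.0018998/1.0081866 = 0.22925147.
(F − S)/S ÷ T = (0.22925147 − 0.23069)/0.23069/(45/360) = -0.049886 → -4.99%.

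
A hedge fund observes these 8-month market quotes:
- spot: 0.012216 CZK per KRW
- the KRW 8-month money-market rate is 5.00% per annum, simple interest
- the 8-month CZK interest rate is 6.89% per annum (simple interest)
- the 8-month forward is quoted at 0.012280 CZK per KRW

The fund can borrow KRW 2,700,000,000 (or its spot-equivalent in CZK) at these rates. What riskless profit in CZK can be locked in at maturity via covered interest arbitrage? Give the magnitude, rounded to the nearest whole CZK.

CZK 237,028

T = 8/12 years.
Route A — deposit KRW, sell forward: 2,700,000,000 × 1.0333333333 × 0.012280 = CZK 34,261,200.00.
Route B — convert at spot, deposit CZK: 2,700,000,000 × 0.012216 × 1.0459333333 = CZK 34,498,228.32.
The quoted forward undervalues KRW, so borrow KRW, convert to CZK at spot, deposit the CZK at 6.89%, and buy KRW forward at 0.012280 to cover the loan.
Profit = 34,498,228.32 − 34,261,200.00 = CZK 237,028.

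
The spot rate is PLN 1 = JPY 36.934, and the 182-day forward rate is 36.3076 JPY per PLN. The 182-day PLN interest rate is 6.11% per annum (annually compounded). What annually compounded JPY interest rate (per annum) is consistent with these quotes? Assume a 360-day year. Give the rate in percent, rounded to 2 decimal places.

T = 182/360 years.
CIP gives F = S · g_JPY/g_PLN, so g_JPY/g_PLN = 36.3076/36.934 = 0.9830400.
PLN growth factor: (1 + 0.0611)^(182/360) = 1.0304365.
Hence g_JPY = 1.0129603.
Annualise: 1.0129603^(360/182) − 1 = 0.025798 = 2.58%.

2.58%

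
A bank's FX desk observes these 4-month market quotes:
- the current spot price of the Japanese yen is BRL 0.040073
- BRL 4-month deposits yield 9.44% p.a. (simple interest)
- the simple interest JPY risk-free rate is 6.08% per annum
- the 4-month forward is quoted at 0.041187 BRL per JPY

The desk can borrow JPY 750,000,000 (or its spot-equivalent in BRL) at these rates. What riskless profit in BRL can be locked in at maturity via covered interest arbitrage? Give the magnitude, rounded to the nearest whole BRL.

BRL 515,820

T = 4/12 years.
Route A — deposit JPY, sell forward: 750,000,000 × 1.0202666667 × 0.041187 = BRL 31,516,292.40.
Route B — convert at spot, deposit BRL: 750,000,000 × 0.040073 × 1.0314666667 = BRL 31,000,472.80.
The quoted forward overvalues JPY, so borrow BRL, buy JPY at spot, deposit the JPY at 6.08%, and sell the proceeds forward at 0.041187.
Arbitrage profit = |31,516,292.40 − 31,000,472.80| = BRL 515,820.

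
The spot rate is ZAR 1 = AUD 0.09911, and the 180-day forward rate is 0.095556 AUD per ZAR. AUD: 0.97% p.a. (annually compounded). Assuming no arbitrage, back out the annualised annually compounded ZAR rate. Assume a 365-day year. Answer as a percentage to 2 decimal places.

8.73%

T = 180/365 years.
By CIP, F/S equals the AUD-to-ZAR growth ratio: 0.095556/0.09911 = 0.9641409.
The AUD side grows by (1 + 0.0097)^(180/365) = 1.0047719.
So the ZAR growth factor = 1.0421422.
Annualise: 1.0421422^(365/180) − 1 = 0.087306 = 8.73%.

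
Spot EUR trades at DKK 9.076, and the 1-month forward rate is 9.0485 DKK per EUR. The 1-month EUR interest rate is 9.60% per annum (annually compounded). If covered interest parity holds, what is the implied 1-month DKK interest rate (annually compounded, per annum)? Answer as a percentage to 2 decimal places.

T = 1/12 years.
By CIP, F/S equals the DKK-to-EUR growth ratio: 9.0485/9.076 = 0.9969700.
EUR growth factor: (1 + 0.0960)^(1/12) = 1.0076682.
So the DKK growth factor = 1.004615.
r = 1.004615^(12/1) − 1 = 0.056808 → 5.68%.

5.68%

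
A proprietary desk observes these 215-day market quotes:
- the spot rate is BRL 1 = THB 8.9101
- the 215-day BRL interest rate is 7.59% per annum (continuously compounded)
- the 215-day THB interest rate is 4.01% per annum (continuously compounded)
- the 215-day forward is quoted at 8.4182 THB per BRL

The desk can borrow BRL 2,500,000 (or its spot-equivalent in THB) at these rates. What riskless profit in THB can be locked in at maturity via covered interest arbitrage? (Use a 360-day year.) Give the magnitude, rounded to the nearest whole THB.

T = 215/360 years.
Invest the BRL and cover forward: 2,500,000 × 1.0463722341 × 8.4182 = THB 22,021,426.85.
Convert at spot and invest in THB: 2,500,000 × 8.9101 × 1.0242376821 = THB 22,815,150.43.
The quoted forward undervalues BRL, so borrow BRL, convert to THB at spot, deposit the THB at 4.01%, and buy BRL forward at 8.4182 to cover the loan.
Arbitrage profit = |22,021,426.85 − 22,815,150.43| = THB 793,724.

THB 793,724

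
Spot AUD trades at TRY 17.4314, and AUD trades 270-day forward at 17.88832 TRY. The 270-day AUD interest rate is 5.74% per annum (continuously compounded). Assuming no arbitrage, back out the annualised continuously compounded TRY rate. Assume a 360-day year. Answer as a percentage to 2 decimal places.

9.19%

T = 270/360 years.
CIP gives F = S · g_TRY/g_AUD, so g_TRY/g_AUD = 17.88832/17.4314 = 1.0262125.
The AUD side grows by e^(0.0574×270/360) = 1.0439901.
So the TRY growth factor = 1.0713557.
Take logs: ln 1.0713557 / (270/360) = 0.091900, so 9.19%.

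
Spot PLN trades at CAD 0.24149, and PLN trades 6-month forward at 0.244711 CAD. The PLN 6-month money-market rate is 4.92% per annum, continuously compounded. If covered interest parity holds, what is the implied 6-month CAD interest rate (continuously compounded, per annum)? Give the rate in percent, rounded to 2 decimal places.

T = 6/12 years.
By CIP, F/S equals the CAD-to-PLN growth ratio: 0.244711/0.24149 = 1.0133380.
The PLN side grows by e^(0.0492×6/12) = 1.0249051.
So the CAD growth factor = 1.0385753.
Take logs: ln 1.0385753 / (6/12) = 0.075700, so 7.57%.

7.57%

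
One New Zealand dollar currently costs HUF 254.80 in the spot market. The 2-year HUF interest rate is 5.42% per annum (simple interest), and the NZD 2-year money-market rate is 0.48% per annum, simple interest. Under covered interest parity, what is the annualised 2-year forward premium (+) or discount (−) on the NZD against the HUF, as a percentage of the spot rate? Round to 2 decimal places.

+4.89%

T = 2 years.
No-arbitrage forward: 254.8 × 1.108400 / 1.009600 = 279.73487 HUF/NZD.
(F − S)/S ÷ T = (279.73487 − 254.8)/254.8/2 = 0.048930 → 4.89%.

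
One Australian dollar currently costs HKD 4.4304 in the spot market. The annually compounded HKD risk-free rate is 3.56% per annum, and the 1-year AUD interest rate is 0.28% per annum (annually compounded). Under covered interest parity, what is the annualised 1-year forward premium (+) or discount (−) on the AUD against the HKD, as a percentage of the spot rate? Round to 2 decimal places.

T = 1 year.
No-arbitrage forward: 4.4304 × 1.035600 / 1.002800 = 4.5753114 HKD/AUD.
Annualised premium = (F − S)/S × (1/T) = (4.5753114 − 4.4304)/4.4304 ÷ 1 = 3.27%.

+3.27%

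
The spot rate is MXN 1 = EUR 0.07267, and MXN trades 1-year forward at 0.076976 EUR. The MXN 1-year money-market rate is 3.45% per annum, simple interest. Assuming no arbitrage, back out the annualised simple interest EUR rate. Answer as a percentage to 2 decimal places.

T = 1 year.
CIP gives F = S · g_EUR/g_MXN, so g_EUR/g_MXN = 0.076976/0.07267 = 1.0592542.
The MXN side grows by 1 + 0.0345×1 = 1.034500.
Hence g_EUR = 1.0957985.
(1.0957985 − 1)/T = 0.095798, i.e. 9.58%.

9.58%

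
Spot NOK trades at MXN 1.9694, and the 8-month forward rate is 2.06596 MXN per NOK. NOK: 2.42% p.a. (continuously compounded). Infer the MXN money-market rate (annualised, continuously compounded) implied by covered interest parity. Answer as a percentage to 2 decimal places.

T = 8/12 years.
By CIP, F/S equals the MXN-to-NOK growth ratio: 2.06596/1.9694 = 1.0490302.
NOK growth factor: e^(0.0242×8/12) = 1.0162642.
That pins the MXN growth at 1.0660918.
Take logs: ln 1.0660918 / (8/12) = 0.095999, so 9.60%.

9.60%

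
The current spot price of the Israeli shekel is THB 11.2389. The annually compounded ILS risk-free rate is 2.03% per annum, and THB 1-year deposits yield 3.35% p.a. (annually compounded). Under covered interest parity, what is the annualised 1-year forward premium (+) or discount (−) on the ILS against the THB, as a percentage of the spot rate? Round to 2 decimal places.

T = 1 year.
No-arbitrage forward: 11.2389 × 1.033500 / 1.020300 = 11.3843018 THB/ILS.
Annualised premium = (F − S)/S × (1/T) = (11.3843018 − 11.2389)/11.2389 ÷ 1 = 1.29%.

+1.29%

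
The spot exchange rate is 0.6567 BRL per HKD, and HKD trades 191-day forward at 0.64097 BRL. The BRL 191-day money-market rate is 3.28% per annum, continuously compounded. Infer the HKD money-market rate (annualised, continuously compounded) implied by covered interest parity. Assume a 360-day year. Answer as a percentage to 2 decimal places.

T = 191/360 years.
By CIP, F/S equals the BRL-to-HKD growth ratio: 0.64097/0.6567 = 0.9760469.
BRL growth factor: e^(0.0328×191/360) = 1.0175545.
Hence g_HKD = 1.0425262.
Take logs: ln 1.0425262 / (191/360) = 0.078497, so 7.85%.

7.85%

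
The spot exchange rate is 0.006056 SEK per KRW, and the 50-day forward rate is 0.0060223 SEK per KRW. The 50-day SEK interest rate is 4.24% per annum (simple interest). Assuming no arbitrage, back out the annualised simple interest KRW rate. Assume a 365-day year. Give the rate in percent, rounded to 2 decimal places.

T = 50/365 years.
F/S = 0.0060223/0.006056 = 0.9944353 = (growth of SEK) / (growth of KRW).
SEK growth factor: 1 + 0.0424×50/365 = 1.0058082.
So the KRW growth factor = 1.0114365.
r = (1.0114365 − 1)/(50/365) = 0.083486 → 8.35%.

8.35%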